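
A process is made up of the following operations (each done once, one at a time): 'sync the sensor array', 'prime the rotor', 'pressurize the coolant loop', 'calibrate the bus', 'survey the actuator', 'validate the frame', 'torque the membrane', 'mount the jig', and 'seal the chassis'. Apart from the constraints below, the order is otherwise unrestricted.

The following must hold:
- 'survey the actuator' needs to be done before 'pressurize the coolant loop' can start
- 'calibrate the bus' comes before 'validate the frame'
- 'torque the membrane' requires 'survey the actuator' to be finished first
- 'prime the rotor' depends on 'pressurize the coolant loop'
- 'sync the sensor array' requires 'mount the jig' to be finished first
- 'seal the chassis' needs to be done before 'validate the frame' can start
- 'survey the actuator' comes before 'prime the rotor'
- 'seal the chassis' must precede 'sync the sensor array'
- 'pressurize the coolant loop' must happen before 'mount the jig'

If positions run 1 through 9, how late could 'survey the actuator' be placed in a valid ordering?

4

Following every chain forward from 'survey the actuator', the operations that must come later are 'sync the sensor array', 'prime the rotor', 'pressurize the coolant loop', 'torque the membrane', 'mount the jig' — 5 of them.
So at least 5 operations follow 'survey the actuator', putting 'survey the actuator' no later than position 4. That position is achievable by scheduling everything else first.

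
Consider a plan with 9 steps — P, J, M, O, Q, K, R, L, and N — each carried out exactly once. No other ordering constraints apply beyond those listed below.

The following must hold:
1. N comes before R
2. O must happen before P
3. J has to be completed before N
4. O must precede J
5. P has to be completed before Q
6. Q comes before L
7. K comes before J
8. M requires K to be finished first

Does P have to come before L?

Tracing the constraints gives a chain: P → Q → L.
That forces P before L in every valid schedule.

Yes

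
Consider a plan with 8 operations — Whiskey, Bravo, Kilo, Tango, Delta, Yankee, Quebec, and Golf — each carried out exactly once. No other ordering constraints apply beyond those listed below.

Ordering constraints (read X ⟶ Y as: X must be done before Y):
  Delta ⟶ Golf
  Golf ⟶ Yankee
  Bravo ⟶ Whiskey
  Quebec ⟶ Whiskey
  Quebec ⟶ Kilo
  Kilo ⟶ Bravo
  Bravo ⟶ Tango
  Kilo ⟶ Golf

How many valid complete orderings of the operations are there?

The operations with no prerequisites are Delta, Quebec; any of them can be placed first.
Enumerating by repeatedly choosing an available operation (one whose prerequisites are all placed) gives 80 distinct complete orderings.

80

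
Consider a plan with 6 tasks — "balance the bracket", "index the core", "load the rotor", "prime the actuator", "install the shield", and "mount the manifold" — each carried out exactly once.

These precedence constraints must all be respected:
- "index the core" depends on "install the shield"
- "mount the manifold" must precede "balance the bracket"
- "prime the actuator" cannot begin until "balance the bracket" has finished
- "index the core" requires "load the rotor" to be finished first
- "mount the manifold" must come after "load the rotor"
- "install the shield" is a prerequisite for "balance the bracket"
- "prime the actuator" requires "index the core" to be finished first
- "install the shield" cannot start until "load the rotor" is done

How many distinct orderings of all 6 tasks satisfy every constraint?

5

Only "load the rotor" has no prerequisites, so it must go first.
Enumerating by repeatedly choosing an available task (one whose prerequisites are all placed) gives 5 distinct complete orderings.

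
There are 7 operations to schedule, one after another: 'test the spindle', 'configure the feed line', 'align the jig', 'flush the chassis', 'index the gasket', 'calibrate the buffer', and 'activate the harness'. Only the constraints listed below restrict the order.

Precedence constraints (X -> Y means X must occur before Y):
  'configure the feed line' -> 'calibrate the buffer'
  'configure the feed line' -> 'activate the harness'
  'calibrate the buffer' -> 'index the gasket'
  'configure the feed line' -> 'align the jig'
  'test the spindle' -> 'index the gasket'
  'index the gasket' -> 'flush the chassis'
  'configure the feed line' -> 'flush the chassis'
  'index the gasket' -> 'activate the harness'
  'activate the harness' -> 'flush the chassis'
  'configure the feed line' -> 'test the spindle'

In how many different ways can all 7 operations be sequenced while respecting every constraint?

12

'configure the feed line' is the only operation with nothing required before it, so every ordering starts there.
Enumerating by repeatedly choosing an available operation (one whose prerequisites are all placed) gives 12 distinct complete orderings.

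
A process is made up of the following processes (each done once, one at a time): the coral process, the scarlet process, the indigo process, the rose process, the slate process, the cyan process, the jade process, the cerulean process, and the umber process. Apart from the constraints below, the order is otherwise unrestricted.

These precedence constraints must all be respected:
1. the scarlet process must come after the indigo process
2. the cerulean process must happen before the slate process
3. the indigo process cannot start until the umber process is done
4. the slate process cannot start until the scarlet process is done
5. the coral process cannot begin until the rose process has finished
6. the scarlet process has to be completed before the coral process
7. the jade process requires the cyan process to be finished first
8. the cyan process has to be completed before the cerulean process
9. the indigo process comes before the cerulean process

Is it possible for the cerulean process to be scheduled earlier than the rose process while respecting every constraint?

Yes

Nothing in the constraints forces the rose process before the cerulean process — there is no chain from the rose process to the cerulean process.
So a valid ordering placing the cerulean process earlier than the rose process exists.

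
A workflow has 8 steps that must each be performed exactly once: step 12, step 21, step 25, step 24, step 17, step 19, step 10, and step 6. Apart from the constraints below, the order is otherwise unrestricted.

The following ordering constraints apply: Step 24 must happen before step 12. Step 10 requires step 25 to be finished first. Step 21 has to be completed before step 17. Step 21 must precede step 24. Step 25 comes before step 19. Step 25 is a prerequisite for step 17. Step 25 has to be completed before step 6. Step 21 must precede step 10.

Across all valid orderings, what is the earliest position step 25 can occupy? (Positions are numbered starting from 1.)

No constraint forces any other step before step 25, so it can be placed first.

1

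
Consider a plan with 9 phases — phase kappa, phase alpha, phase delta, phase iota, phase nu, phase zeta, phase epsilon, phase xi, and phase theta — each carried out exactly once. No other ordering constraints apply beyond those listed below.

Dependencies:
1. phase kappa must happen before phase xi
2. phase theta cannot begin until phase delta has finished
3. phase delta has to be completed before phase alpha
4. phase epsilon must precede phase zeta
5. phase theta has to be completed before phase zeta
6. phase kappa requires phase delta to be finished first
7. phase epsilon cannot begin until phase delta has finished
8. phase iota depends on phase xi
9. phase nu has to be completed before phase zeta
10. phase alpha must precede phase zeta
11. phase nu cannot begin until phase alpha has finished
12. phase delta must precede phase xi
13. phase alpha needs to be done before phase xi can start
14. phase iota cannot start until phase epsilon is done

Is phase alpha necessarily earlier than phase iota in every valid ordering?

Yes

Tracing the constraints gives a chain: phase alpha → phase xi → phase iota.
That forces phase alpha before phase iota in every valid schedule.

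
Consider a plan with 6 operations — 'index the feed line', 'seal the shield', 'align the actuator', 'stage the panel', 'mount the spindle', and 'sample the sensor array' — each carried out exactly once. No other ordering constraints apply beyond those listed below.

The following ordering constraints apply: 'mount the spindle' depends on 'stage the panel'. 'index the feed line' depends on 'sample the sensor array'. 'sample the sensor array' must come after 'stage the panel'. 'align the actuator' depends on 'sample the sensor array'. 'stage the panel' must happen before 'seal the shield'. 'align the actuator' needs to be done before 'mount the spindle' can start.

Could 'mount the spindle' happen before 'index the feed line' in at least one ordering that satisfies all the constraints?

Yes

No chain of constraints runs from 'index the feed line' to 'mount the spindle', so 'index the feed line' is not required to come first.
That means at least one valid schedule has 'mount the spindle' before 'index the feed line'.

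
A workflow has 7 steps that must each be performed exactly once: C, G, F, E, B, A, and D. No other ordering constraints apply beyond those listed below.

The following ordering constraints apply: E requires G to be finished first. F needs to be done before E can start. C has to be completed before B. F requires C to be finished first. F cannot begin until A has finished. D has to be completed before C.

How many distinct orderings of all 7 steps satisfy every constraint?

The steps with no prerequisites are G, A, D; any of them can be placed first.
Systematically extending each partial ordering one step at a time and counting, there are 57 complete orderings.

57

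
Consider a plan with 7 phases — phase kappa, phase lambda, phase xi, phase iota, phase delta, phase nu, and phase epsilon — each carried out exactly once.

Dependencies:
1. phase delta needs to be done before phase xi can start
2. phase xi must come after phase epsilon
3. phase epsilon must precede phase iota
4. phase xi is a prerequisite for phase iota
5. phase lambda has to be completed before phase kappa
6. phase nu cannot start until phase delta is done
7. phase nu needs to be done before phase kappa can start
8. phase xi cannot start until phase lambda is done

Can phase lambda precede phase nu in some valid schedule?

The constraints leave phase lambda and phase nu unordered relative to each other; nothing requires phase nu earlier.
So a valid ordering placing phase lambda earlier than phase nu exists.

Yes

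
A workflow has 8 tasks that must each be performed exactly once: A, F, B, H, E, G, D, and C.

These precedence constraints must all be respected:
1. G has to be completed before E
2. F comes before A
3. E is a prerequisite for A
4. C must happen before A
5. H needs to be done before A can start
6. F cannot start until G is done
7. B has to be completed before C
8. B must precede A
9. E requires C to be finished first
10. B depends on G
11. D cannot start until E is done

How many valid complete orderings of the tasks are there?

59

The tasks with no prerequisites are H, G; any of them can be placed first.
Enumerating by repeatedly choosing an available task (one whose prerequisites are all placed) gives 59 distinct complete orderings.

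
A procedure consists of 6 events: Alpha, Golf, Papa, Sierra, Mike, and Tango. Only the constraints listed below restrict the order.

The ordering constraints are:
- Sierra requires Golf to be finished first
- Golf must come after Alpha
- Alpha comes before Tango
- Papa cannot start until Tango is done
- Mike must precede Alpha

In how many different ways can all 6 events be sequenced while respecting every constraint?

Mike is the only event with nothing required before it, so every ordering starts there.
Systematically extending each partial ordering one event at a time and counting, there are 6 complete orderings.

6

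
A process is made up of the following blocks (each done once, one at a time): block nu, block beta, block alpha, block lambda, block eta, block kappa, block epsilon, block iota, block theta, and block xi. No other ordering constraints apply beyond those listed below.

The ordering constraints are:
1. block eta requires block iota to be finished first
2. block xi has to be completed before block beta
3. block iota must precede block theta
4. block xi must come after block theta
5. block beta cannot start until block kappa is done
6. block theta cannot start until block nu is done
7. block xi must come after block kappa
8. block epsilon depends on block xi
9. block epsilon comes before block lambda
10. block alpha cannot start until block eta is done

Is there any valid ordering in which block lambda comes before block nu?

No

The constraints give a chain block nu → block theta → block xi → block epsilon → block lambda, which forces block nu before block lambda.
So no valid ordering can have block lambda before block nu.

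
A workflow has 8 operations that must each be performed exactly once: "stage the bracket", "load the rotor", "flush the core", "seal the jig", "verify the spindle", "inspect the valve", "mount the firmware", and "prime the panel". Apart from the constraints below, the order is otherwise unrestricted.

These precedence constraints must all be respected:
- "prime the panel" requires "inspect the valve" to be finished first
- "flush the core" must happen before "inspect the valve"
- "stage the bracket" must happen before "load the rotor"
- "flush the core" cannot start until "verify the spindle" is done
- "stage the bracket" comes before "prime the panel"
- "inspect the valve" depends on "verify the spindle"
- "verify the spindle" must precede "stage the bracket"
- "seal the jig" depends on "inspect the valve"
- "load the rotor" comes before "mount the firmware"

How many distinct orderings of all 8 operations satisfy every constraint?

65

Only "verify the spindle" has no prerequisites, so it must go first.
Systematically extending each partial ordering one operation at a time and counting, there are 65 complete orderings.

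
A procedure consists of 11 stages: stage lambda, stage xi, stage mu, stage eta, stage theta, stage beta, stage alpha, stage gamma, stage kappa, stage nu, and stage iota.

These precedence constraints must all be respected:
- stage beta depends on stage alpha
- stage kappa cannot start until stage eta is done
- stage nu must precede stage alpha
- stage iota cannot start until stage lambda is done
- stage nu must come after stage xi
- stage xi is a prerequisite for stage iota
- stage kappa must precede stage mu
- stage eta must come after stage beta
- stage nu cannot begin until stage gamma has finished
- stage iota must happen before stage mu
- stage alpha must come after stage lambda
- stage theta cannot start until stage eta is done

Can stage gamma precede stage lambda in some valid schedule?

Nothing in the constraints forces stage lambda before stage gamma — there is no chain from stage lambda to stage gamma.
That means at least one valid schedule has stage gamma before stage lambda.

Yes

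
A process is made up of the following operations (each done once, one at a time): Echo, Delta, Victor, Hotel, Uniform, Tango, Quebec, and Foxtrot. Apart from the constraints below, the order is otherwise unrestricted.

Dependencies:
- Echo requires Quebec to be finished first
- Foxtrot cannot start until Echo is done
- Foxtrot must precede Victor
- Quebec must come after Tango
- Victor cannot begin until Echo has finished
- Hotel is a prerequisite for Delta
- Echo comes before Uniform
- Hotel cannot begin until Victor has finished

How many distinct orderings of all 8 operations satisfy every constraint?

Tango is the only operation with nothing required before it, so every ordering starts there.
Counting all ways to extend the partial order to a total order gives 5.

5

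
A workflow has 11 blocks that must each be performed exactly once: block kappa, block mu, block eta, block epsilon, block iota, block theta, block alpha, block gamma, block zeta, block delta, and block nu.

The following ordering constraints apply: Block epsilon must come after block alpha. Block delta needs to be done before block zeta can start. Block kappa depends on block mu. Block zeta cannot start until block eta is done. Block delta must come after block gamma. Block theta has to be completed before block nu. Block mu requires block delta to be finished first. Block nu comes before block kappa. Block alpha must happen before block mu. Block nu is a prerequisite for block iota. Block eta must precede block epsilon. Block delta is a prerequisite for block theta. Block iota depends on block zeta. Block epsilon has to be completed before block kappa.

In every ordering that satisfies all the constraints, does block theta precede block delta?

No

There is a chain block delta → block theta, which puts block delta before block theta.
So block theta does not have to come before block delta — it cannot.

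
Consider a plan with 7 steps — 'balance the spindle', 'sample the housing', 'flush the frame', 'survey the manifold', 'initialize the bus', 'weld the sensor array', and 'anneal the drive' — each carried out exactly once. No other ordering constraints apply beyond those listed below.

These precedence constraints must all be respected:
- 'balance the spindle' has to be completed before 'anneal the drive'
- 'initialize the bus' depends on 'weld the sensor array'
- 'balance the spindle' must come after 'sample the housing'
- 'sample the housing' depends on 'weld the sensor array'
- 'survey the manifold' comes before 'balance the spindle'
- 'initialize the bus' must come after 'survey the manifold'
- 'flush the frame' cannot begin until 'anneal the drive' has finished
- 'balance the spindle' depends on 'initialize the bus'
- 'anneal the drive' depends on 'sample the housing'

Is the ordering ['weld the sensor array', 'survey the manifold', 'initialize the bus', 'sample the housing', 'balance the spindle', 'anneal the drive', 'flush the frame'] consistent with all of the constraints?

Yes

Going through the constraints one by one, each required predecessor appears earlier in the sequence than its dependent — e.g. 'survey the manifold' (position 2) is before 'balance the spindle' (position 5), as required.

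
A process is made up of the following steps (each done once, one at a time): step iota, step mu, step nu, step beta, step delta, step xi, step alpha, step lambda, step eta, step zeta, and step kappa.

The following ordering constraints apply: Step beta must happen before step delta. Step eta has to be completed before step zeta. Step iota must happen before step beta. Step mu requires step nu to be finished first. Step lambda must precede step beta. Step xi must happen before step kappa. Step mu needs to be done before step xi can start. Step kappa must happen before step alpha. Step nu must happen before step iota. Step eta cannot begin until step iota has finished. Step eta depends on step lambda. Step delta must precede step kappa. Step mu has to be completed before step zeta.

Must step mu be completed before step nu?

No

There is a chain step nu → step mu, which puts step nu before step mu.
So step mu never precedes step nu.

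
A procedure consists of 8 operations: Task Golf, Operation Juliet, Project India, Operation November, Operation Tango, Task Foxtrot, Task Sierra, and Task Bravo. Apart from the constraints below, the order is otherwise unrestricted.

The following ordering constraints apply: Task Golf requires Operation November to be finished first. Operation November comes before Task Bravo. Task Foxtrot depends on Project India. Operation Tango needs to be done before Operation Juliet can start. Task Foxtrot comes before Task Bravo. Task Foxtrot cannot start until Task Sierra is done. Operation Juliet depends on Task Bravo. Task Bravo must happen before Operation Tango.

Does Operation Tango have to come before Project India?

There is a chain Project India → Task Foxtrot → Task Bravo → Operation Tango, which puts Project India before Operation Tango.
So Operation Tango never precedes Project India.

No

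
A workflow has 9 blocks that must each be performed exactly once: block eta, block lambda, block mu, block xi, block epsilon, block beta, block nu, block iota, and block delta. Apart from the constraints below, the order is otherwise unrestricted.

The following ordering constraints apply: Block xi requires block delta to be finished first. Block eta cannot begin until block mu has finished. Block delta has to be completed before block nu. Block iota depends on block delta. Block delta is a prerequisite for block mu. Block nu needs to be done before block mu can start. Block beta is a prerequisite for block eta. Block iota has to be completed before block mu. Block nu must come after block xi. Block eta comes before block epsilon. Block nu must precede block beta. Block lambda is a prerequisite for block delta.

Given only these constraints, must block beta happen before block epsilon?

Tracing the constraints gives a chain: block beta → block eta → block epsilon.
So block beta must precede block epsilon in any valid ordering.

Yes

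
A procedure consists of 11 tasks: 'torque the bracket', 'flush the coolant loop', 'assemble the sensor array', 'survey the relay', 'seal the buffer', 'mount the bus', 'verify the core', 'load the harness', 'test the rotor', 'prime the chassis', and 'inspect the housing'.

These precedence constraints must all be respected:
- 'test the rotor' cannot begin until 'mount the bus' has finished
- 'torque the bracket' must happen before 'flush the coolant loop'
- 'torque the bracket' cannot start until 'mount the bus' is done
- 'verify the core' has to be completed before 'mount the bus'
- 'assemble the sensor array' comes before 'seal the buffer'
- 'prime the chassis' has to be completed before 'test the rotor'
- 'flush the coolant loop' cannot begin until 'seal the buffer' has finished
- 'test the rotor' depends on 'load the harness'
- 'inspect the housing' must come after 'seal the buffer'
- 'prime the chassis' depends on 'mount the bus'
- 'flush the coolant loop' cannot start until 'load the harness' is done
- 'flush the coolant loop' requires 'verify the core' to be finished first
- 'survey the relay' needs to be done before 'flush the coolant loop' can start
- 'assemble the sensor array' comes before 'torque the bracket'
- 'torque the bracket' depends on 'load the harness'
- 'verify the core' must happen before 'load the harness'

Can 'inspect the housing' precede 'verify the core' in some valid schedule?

Yes

The constraints leave 'inspect the housing' and 'verify the core' unordered relative to each other; nothing requires 'verify the core' earlier.
That means at least one valid schedule has 'inspect the housing' before 'verify the core'.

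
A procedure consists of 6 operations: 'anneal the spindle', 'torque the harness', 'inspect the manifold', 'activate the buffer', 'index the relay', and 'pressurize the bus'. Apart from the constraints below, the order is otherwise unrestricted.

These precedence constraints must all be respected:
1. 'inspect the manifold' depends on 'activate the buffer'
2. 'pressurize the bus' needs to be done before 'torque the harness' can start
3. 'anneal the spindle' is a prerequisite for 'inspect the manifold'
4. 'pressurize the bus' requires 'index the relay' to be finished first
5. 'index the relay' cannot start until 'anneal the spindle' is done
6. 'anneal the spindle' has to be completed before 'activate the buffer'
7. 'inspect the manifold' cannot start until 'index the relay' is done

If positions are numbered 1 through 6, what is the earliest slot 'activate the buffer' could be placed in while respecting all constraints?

Working backwards through the constraints from 'activate the buffer', its only required predecessor is 'anneal the spindle'.
So at minimum 1 operation comes before 'activate the buffer', putting 'activate the buffer' no earlier than position 2. That position is achievable by scheduling exactly that predecessor first.

2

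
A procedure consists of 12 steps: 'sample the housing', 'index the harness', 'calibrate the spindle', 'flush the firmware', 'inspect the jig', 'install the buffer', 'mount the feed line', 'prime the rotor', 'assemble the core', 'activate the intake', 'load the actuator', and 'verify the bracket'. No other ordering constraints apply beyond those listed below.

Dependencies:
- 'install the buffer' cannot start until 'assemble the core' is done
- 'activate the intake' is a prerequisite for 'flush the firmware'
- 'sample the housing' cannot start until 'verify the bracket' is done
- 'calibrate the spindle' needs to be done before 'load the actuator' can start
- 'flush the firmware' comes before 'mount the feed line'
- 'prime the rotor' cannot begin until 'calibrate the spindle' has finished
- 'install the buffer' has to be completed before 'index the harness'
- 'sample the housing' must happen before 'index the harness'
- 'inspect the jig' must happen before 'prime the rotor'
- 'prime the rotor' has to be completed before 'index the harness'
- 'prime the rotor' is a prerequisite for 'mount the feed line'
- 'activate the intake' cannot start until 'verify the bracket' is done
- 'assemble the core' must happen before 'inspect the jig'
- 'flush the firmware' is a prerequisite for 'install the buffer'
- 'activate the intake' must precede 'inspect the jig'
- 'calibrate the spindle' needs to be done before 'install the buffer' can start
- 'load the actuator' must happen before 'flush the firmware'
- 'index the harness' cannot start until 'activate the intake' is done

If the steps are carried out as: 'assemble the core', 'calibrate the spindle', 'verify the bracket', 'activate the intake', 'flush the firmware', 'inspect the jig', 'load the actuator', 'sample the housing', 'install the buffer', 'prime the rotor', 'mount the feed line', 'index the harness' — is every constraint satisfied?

No

In the proposed order, 'flush the firmware' appears before 'load the actuator'.
But one of the constraints requires 'load the actuator' before 'flush the firmware', so this ordering violates it.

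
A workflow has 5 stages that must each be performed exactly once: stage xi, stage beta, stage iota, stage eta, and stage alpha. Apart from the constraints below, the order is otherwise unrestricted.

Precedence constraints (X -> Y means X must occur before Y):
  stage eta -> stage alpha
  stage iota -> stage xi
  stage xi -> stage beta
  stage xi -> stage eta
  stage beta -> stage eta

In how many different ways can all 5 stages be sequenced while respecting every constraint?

Stage iota is the only stage with nothing required before it, so every ordering starts there.
Continuing from there, at each step only one stage has all its prerequisites placed, so the ordering is fully determined — there is exactly 1.

1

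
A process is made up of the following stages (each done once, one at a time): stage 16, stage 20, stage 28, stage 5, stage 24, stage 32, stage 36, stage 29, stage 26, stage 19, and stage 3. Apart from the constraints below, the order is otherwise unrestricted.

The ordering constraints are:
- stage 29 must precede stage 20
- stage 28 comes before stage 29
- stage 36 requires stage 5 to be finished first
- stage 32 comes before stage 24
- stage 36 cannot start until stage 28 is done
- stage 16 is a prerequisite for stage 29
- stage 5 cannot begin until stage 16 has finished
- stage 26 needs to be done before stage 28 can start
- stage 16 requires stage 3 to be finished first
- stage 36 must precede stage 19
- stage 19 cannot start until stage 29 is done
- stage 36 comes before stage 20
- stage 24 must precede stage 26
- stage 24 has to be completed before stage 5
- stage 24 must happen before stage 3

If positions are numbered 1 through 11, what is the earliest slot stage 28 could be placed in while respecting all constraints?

4

Every stage that must precede stage 28 has to come before it. Tracing all chains that end at stage 28, those stages are: stage 24, stage 32, stage 26 — 3 in total.
With 3 mandatory predecessors, the earliest stage 28 can sit is position 3+1 = 4, and placing just those 3 first achieves it.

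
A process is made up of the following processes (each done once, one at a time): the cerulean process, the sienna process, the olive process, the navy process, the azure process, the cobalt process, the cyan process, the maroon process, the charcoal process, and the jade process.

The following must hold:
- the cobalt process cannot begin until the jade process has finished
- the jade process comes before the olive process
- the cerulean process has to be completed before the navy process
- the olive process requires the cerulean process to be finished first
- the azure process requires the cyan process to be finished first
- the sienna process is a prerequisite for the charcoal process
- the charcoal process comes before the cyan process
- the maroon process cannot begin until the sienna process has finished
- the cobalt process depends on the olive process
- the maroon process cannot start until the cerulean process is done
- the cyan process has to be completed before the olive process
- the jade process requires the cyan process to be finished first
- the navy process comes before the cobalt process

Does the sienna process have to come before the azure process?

Yes

There is a constraint chain the sienna process → the charcoal process → the cyan process → the azure process.
So the sienna process must precede the azure process in any valid ordering.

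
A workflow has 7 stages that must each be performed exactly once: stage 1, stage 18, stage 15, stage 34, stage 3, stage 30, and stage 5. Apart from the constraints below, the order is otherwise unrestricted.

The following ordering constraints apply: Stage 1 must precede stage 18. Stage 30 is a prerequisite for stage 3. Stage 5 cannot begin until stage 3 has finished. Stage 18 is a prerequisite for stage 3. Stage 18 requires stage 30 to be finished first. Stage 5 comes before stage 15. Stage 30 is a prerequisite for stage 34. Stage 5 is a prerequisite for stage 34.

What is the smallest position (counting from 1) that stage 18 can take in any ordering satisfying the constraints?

The stages that are forced before stage 18, directly or transitively, are stage 1, stage 30. That's 2 stages.
With 2 mandatory predecessors, the earliest stage 18 can sit is position 2+1 = 3, and placing just those 2 first achieves it.

3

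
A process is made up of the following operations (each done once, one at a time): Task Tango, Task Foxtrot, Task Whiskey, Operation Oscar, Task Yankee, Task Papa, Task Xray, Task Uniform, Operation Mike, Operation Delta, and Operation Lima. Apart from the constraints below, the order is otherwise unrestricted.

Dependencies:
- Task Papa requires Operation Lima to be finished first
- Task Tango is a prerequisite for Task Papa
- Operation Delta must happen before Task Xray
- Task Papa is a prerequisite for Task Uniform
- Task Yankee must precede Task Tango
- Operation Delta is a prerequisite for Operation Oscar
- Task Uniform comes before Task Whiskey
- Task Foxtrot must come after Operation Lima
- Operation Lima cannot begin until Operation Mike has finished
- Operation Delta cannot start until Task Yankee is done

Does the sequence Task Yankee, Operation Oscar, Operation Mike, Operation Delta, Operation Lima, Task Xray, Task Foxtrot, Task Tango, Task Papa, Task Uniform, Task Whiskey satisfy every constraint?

No

In the proposed order, Operation Oscar appears before Operation Delta.
Since Operation Delta is required before Operation Oscar, the ordering is invalid.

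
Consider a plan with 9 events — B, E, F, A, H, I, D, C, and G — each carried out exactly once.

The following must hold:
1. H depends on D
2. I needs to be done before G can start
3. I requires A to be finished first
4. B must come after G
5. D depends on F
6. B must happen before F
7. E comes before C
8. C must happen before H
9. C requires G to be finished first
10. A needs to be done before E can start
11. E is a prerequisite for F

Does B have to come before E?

B and E are not related by any chain of constraints.
There exist valid orderings with E before B, so B is not required to come first.

No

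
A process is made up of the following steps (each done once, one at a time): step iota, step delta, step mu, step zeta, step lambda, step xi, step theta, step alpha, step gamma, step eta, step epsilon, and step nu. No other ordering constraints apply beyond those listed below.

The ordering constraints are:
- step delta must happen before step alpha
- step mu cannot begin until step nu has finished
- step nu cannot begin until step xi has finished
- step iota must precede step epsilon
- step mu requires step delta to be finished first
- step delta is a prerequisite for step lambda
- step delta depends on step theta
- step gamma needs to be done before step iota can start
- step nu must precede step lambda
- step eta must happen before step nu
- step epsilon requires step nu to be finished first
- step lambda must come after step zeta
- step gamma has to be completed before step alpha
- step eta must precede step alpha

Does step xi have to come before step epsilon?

Yes

Tracing the constraints gives a chain: step xi → step nu → step epsilon.
Hence step xi necessarily comes before step epsilon.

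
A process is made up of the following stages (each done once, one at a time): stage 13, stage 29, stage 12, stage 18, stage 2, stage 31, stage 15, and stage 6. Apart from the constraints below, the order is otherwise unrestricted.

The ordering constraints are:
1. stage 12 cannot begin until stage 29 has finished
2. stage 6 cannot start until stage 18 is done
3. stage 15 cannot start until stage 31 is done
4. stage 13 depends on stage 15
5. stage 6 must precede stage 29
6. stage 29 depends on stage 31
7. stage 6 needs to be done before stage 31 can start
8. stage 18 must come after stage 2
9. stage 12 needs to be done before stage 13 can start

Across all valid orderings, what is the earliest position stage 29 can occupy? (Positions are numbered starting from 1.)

5

The stages that are forced before stage 29, directly or transitively, are stage 18, stage 2, stage 31, stage 6. That's 4 stages.
So at minimum 4 stages come before stage 29, putting stage 29 no earlier than position 5. That position is achievable by scheduling exactly those predecessors first.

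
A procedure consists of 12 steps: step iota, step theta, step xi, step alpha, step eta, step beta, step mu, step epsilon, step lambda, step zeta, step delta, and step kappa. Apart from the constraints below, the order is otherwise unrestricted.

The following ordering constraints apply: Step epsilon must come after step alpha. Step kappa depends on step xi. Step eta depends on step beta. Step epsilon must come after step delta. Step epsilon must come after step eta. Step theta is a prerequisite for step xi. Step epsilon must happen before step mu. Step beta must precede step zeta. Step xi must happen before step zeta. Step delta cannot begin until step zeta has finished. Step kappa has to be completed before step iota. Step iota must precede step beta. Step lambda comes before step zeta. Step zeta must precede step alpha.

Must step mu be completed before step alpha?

No

There is a chain step alpha → step epsilon → step mu, which puts step alpha before step mu.
So step mu never precedes step alpha.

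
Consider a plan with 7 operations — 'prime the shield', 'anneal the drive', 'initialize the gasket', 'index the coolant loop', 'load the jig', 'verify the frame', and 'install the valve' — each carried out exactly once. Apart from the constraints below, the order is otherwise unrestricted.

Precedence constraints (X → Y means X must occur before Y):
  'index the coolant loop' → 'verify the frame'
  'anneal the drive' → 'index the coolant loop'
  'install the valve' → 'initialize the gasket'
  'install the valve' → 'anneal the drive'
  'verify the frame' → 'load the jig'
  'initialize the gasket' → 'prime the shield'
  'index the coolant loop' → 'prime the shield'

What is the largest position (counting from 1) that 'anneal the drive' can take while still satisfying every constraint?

Every operation that must follow 'anneal the drive' has to come after it. Tracing all chains starting from 'anneal the drive', those operations are: 'prime the shield', 'index the coolant loop', 'load the jig', 'verify the frame' — 4 in total.
So at least 4 operations follow 'anneal the drive', putting 'anneal the drive' no later than position 3. That position is achievable by scheduling everything else first.

3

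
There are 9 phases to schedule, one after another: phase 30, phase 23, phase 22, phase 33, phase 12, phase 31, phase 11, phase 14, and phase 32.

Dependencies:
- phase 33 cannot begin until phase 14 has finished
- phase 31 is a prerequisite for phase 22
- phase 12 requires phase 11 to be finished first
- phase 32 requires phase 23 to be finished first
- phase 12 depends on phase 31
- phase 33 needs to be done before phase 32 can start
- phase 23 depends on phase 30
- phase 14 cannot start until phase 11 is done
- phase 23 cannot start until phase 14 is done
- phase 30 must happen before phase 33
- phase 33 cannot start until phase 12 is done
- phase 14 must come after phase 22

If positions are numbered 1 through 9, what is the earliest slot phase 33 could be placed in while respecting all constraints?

The phases that are forced before phase 33, directly or transitively, are phase 30, phase 22, phase 12, phase 31, phase 11, phase 14. That's 6 phases.
With 6 mandatory predecessors, the earliest phase 33 can sit is position 6+1 = 7, and placing just those 6 first achieves it.

7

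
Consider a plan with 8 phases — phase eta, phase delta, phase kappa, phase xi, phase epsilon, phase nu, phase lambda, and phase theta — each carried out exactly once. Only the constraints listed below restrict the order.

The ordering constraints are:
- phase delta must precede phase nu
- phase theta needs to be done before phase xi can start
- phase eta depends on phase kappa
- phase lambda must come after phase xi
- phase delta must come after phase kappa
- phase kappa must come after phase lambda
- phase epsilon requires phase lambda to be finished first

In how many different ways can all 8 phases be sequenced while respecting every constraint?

15

Phase theta is the only phase with nothing required before it, so every ordering starts there.
Enumerating by repeatedly choosing an available phase (one whose prerequisites are all placed) gives 15 distinct complete orderings.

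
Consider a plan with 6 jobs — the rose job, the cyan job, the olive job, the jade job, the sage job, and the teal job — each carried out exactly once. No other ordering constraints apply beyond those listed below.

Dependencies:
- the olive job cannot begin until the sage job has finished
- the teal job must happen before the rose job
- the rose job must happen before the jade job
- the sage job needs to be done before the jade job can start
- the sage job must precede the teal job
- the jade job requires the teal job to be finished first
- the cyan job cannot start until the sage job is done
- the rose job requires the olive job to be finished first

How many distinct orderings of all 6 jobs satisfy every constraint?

The sage job is the only job with nothing required before it, so every ordering starts there.
Counting all ways to extend the partial order to a total order gives 10.

10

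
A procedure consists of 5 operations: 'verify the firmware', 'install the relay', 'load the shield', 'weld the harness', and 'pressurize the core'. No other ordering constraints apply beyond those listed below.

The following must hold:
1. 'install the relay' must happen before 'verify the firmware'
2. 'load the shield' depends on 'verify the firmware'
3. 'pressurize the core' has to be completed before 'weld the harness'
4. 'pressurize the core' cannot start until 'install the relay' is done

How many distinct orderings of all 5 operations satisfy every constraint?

Only 'install the relay' has no prerequisites, so it must go first.
Counting all ways to extend the partial order to a total order gives 6.

6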